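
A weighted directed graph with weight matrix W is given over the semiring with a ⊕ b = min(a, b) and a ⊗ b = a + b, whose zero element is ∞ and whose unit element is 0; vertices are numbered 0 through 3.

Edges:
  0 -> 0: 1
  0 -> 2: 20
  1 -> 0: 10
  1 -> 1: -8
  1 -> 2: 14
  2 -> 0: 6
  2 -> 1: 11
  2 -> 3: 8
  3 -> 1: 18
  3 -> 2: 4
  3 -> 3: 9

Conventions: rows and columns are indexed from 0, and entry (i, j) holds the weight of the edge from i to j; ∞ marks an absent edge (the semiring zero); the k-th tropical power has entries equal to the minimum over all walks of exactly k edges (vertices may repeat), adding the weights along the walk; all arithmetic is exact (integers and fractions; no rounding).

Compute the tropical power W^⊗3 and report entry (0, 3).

W^⊗2:
  [2, 31, 21, 28]
  [2, -16, 6, 22]
  [7, 3, 12, 17]
  [10, 10, 13, 12]
W^⊗3:
  [3, 23, 22, 29]
  [-6, -24, -2, 14]
  [8, -5, 17, 20]
  [11, 2, 16, 21]
Key observation: the optimum is the walk 0->0->2->3, with weight 1 + 20 + 8 = 29.
Optimal value attained by: walk 0->0->2->3.
Answer: (W^⊗3)[0][3] = 29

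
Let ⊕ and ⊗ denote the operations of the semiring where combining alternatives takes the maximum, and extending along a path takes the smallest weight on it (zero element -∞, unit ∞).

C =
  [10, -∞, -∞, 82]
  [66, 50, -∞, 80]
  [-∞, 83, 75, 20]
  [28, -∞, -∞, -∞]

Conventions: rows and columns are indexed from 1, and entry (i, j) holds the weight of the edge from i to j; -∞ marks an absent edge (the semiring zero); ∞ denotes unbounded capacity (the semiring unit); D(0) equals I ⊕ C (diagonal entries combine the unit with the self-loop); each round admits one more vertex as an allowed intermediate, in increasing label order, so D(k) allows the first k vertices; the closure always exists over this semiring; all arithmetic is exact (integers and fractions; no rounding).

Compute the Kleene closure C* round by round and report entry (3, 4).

D(0):
  [∞, -∞, -∞, 82]
  [66, ∞, -∞, 80]
  [-∞, 83, ∞, 20]
  [28, -∞, -∞, ∞]
D(1):
  [∞, -∞, -∞, 82]
  [66, ∞, -∞, 80]
  [-∞, 83, ∞, 20]
  [28, -∞, -∞, ∞]
D(2):
  [∞, -∞, -∞, 82]
  [66, ∞, -∞, 80]
  [66, 83, ∞, 80]
  [28, -∞, -∞, ∞]
D(3):
  [∞, -∞, -∞, 82]
  [66, ∞, -∞, 80]
  [66, 83, ∞, 80]
  [28, -∞, -∞, ∞]
D(4):
  [∞, -∞, -∞, 82]
  [66, ∞, -∞, 80]
  [66, 83, ∞, 80]
  [28, -∞, -∞, ∞]
Answer: C*[3][4] = 80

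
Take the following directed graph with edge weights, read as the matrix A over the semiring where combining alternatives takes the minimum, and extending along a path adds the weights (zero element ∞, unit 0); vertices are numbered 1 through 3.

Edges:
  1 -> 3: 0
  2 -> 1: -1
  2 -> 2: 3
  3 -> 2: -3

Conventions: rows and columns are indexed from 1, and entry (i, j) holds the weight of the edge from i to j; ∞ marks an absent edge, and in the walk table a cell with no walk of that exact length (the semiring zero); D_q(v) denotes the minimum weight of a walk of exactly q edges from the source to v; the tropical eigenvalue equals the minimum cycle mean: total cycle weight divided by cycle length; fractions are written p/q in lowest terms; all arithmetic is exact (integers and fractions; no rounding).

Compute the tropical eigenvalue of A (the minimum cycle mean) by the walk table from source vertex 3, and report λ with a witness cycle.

q=0: [∞, ∞, 0]
q=1: [∞, -3, ∞]
q=2: [-4, 0, ∞]
q=3: [-1, 3, -4]
Optimal cycle mean attained by: cycle 1->3->2->1, total 0 + (-3) + (-1), length 3.
Answer: λ = -4/3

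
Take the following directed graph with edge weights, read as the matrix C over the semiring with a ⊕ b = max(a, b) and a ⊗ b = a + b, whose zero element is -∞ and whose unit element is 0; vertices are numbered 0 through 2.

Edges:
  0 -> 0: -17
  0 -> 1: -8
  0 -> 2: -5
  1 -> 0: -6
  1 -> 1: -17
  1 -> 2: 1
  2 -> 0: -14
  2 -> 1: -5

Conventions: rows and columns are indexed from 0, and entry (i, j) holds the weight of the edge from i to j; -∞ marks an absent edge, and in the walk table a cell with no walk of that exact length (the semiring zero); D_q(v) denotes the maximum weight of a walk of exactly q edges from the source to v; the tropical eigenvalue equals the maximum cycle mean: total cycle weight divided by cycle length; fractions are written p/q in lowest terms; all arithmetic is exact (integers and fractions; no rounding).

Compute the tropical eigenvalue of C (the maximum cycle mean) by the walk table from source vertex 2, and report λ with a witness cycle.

q=0: [-∞, -∞, 0]
q=1: [-14, -5, -∞]
q=2: [-11, -22, -4]
q=3: [-18, -9, -16]
Optimal cycle mean attained by: cycle 1->2->1, total 1 + (-5), length 2.
Answer: λ = -2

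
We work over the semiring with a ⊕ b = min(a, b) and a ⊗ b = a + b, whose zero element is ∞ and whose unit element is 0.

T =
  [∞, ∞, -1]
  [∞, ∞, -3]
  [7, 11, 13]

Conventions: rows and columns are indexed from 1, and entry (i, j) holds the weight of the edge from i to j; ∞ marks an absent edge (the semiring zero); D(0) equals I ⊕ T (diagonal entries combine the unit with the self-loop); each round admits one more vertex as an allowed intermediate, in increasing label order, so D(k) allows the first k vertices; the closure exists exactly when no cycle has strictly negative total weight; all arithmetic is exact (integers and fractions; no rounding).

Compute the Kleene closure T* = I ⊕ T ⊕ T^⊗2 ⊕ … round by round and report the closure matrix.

D(0):
  [0, ∞, -1]
  [∞, 0, -3]
  [7, 11, 0]
D(1):
  [0, ∞, -1]
  [∞, 0, -3]
  [7, 11, 0]
D(2):
  [0, ∞, -1]
  [∞, 0, -3]
  [7, 11, 0]
D(3):
  [0, 10, -1]
  [4, 0, -3]
  [7, 11, 0]
Answer: T* = [[0, 10, -1], [4, 0, -3], [7, 11, 0]]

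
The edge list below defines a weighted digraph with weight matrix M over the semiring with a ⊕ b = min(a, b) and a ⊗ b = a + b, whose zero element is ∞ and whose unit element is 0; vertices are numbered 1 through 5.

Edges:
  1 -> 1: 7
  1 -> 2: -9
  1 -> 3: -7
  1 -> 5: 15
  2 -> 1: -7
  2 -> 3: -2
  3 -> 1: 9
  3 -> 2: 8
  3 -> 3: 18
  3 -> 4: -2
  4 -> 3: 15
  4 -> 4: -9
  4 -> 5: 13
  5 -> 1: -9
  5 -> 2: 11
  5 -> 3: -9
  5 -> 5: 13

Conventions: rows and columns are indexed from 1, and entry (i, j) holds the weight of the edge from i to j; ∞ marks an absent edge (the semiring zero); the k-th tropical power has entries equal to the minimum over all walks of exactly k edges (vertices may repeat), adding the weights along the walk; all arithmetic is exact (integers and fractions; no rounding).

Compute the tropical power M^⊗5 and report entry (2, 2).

M^⊗2:
  [-16, -2, -11, -9, 22]
  [0, -16, -14, -4, 8]
  [1, 0, 2, -11, 11]
  [4, 23, 4, -18, 4]
  [-2, -18, -16, -11, 6]
M^⊗3:
  [-9, -25, -23, -18, -1]
  [-23, -9, -18, -16, 9]
  [-7, -8, -6, -20, 2]
  [-5, -5, -5, -27, -5]
  [-25, -11, -20, -20, 2]
M^⊗4:
  [-32, -18, -27, -27, -5]
  [-16, -32, -30, -25, -8]
  [-15, -16, -14, -29, -7]
  [-14, -14, -14, -36, -14]
  [-18, -34, -32, -29, -10]
M^⊗5:
  [-25, -41, -39, -36, -17]
  [-39, -25, -34, -34, -12]
  [-23, -24, -22, -38, -16]
  [-23, -23, -23, -45, -23]
  [-41, -27, -36, -38, -16]
Key observation: the optimum is the walk 2->1->1->2->1->2, with weight (-7) + 7 + (-9) + (-7) + (-9) = -25.
Optimal value attained by: walk 2->1->1->2->1->2.
Answer: (M^⊗5)[2][2] = -25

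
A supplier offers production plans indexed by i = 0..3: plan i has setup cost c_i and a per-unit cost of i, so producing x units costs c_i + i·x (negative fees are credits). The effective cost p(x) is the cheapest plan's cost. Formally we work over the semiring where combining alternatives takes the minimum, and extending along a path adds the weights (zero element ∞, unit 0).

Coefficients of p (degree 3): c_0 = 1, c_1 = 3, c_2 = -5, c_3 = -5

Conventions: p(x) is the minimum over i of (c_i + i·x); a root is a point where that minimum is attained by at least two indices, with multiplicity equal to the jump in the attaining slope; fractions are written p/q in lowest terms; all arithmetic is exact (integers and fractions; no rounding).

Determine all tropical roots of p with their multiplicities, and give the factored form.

hull edge (i=0, c=1) to (i=2, c=-5): slope -3, span 2
hull edge (i=2, c=-5) to (i=3, c=-5): slope 0, span 1
Factored form: p(x) = -5 ⊗ (x ⊕ 0) ⊗ (x ⊕ 3) ⊗ (x ⊕ 3)
Answer: roots = 0 (mult 1), 3 (mult 2)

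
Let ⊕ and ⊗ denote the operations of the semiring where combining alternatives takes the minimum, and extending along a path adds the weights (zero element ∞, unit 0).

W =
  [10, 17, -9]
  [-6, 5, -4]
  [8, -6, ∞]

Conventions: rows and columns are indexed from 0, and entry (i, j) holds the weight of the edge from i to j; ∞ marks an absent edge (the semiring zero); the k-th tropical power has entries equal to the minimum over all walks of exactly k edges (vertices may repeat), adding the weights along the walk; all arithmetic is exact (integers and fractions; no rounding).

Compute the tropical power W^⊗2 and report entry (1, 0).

W^⊗2:
  [-1, -15, 1]
  [-1, -10, -15]
  [-12, -1, -10]
Key observation: the optimum is the walk 1->1->0, with weight 5 + (-6) = -1.
Optimal value attained by: walk 1->1->0.
Answer: (W^⊗2)[1][0] = -1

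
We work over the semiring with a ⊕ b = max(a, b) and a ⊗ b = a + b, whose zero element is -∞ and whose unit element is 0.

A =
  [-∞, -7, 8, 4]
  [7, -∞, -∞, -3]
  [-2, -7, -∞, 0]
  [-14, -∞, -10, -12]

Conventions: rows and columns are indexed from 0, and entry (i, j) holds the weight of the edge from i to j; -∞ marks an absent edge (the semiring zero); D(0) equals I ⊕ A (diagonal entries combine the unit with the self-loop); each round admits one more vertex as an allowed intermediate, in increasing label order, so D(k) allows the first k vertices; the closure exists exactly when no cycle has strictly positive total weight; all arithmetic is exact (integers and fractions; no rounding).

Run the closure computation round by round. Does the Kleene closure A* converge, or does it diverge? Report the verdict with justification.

D(0):
  [0, -7, 8, 4]
  [7, 0, -∞, -3]
  [-2, -7, 0, 0]
  [-14, -∞, -10, 0]
Detection: at round 1, diagonal entry (2, 2) turns strictly positive.
Key observation: the cycle 2->0->2 has total weight (-2) + 8, which is strictly positive.
Answer: DIVERGES — positive cycle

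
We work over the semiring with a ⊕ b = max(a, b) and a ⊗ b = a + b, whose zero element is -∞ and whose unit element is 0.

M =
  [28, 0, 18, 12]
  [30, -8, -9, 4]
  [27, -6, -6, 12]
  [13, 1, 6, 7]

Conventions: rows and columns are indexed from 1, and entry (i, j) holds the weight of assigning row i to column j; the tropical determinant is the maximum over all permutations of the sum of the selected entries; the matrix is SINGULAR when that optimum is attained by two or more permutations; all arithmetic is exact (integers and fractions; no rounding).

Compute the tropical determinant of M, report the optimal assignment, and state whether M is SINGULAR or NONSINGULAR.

σ = (1, 2, 3, 4): 28 + (-8) + (-6) + 7 = 21
σ = (1, 2, 4, 3): 28 + (-8) + 12 + 6 = 38
σ = (1, 3, 2, 4): 28 + (-9) + (-6) + 7 = 20
σ = (1, 3, 4, 2): 28 + (-9) + 12 + 1 = 32
σ = (1, 4, 2, 3): 28 + 4 + (-6) + 6 = 32
σ = (1, 4, 3, 2): 28 + 4 + (-6) + 1 = 27
σ = (2, 1, 3, 4): 0 + 30 + (-6) + 7 = 31
σ = (2, 1, 4, 3): 0 + 30 + 12 + 6 = 48
σ = (2, 3, 1, 4): 0 + (-9) + 27 + 7 = 25
σ = (2, 3, 4, 1): 0 + (-9) + 12 + 13 = 16
σ = (2, 4, 1, 3): 0 + 4 + 27 + 6 = 37
σ = (2, 4, 3, 1): 0 + 4 + (-6) + 13 = 11
σ = (3, 1, 2, 4): 18 + 30 + (-6) + 7 = 49
σ = (3, 1, 4, 2): 18 + 30 + 12 + 1 = 61
σ = (3, 2, 1, 4): 18 + (-8) + 27 + 7 = 44
σ = (3, 2, 4, 1): 18 + (-8) + 12 + 13 = 35
σ = (3, 4, 1, 2): 18 + 4 + 27 + 1 = 50
σ = (3, 4, 2, 1): 18 + 4 + (-6) + 13 = 29
σ = (4, 1, 2, 3): 12 + 30 + (-6) + 6 = 42
σ = (4, 1, 3, 2): 12 + 30 + (-6) + 1 = 37
σ = (4, 2, 1, 3): 12 + (-8) + 27 + 6 = 37
σ = (4, 2, 3, 1): 12 + (-8) + (-6) + 13 = 11
σ = (4, 3, 1, 2): 12 + (-9) + 27 + 1 = 31
σ = (4, 3, 2, 1): 12 + (-9) + (-6) + 13 = 10
Optimal value attained by: σ = (3, 1, 4, 2).
Answer: det⊕(M) = 61; verdict: NONSINGULAR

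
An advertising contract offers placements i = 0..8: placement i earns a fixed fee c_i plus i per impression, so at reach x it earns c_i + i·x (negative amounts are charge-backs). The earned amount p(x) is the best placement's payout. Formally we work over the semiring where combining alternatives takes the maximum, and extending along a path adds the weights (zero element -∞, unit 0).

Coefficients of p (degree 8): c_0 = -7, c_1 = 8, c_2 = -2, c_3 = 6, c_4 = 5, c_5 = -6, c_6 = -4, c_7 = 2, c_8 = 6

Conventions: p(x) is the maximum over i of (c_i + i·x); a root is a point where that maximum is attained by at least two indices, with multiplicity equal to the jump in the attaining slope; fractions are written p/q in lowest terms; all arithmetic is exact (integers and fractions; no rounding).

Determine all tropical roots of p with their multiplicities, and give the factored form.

hull edge (i=0, c=-7) to (i=1, c=8): slope 15, span 1
hull edge (i=1, c=8) to (i=8, c=6): slope -2/7, span 7
Factored form: p(x) = 6 ⊗ (x ⊕ (-15)) ⊗ (x ⊕ 2/7) ⊗ (x ⊕ 2/7) ⊗ (x ⊕ 2/7) ⊗ (x ⊕ 2/7) ⊗ (x ⊕ 2/7) ⊗ (x ⊕ 2/7) ⊗ (x ⊕ 2/7)
Answer: roots = -15 (mult 1), 2/7 (mult 7)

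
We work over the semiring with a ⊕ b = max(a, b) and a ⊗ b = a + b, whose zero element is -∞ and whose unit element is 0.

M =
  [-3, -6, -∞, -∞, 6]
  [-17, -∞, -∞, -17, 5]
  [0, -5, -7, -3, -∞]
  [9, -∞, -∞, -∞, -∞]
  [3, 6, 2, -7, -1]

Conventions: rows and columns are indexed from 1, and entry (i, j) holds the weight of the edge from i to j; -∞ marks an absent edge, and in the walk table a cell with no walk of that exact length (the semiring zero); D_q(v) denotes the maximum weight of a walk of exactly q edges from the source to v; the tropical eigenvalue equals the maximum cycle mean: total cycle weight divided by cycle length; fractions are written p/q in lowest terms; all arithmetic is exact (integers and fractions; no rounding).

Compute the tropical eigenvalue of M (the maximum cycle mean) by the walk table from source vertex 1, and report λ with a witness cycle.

q=0: [0, -∞, -∞, -∞, -∞]
q=1: [-3, -6, -∞, -∞, 6]
q=2: [9, 12, 8, -1, 5]
q=3: [8, 11, 7, 5, 17]
q=4: [20, 23, 19, 10, 16]
q=5: [19, 22, 18, 16, 28]
Optimal cycle mean attained by: cycle 2->5->2, total 5 + 6, length 2.
Answer: λ = 11/2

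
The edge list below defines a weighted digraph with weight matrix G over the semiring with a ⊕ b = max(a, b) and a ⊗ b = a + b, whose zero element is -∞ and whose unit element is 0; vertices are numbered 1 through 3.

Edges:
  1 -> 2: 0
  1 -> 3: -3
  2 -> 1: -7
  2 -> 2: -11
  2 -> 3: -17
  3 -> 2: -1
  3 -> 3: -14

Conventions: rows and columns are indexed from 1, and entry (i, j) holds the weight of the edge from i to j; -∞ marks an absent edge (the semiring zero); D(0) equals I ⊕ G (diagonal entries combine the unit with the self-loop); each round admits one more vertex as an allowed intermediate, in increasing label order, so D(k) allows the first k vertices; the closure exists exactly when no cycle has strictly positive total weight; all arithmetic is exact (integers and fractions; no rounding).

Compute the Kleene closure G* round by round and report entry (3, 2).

D(0):
  [0, 0, -3]
  [-7, 0, -17]
  [-∞, -1, 0]
D(1):
  [0, 0, -3]
  [-7, 0, -10]
  [-∞, -1, 0]
D(2):
  [0, 0, -3]
  [-7, 0, -10]
  [-8, -1, 0]
D(3):
  [0, 0, -3]
  [-7, 0, -10]
  [-8, -1, 0]
Answer: G*[3][2] = -1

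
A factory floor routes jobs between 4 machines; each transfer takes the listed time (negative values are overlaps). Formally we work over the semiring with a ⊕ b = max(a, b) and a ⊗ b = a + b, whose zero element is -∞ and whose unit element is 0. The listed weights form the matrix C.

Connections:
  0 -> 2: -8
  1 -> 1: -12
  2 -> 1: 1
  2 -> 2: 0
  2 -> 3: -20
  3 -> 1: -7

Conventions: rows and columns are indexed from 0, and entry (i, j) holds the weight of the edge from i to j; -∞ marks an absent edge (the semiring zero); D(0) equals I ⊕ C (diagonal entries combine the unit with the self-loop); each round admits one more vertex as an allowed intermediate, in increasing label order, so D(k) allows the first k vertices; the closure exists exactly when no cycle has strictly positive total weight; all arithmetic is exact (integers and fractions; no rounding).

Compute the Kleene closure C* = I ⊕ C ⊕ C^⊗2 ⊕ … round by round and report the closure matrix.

D(0):
  [0, -∞, -8, -∞]
  [-∞, 0, -∞, -∞]
  [-∞, 1, 0, -20]
  [-∞, -7, -∞, 0]
D(1):
  [0, -∞, -8, -∞]
  [-∞, 0, -∞, -∞]
  [-∞, 1, 0, -20]
  [-∞, -7, -∞, 0]
D(2):
  [0, -∞, -8, -∞]
  [-∞, 0, -∞, -∞]
  [-∞, 1, 0, -20]
  [-∞, -7, -∞, 0]
D(3):
  [0, -7, -8, -28]
  [-∞, 0, -∞, -∞]
  [-∞, 1, 0, -20]
  [-∞, -7, -∞, 0]
D(4):
  [0, -7, -8, -28]
  [-∞, 0, -∞, -∞]
  [-∞, 1, 0, -20]
  [-∞, -7, -∞, 0]
Answer: C* = [[0, -7, -8, -28], [-∞, 0, -∞, -∞], [-∞, 1, 0, -20], [-∞, -7, -∞, 0]]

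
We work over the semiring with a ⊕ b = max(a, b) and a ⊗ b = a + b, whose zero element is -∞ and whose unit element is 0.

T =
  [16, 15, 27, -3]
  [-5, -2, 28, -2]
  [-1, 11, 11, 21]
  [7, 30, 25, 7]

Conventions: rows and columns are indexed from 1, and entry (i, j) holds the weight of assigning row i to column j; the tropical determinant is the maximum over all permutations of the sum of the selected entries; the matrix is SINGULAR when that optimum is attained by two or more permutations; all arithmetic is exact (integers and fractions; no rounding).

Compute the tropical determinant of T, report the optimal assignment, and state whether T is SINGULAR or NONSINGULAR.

σ = (1, 2, 3, 4): 16 + (-2) + 11 + 7 = 32
σ = (1, 2, 4, 3): 16 + (-2) + 21 + 25 = 60
σ = (1, 3, 2, 4): 16 + 28 + 11 + 7 = 62
σ = (1, 3, 4, 2): 16 + 28 + 21 + 30 = 95
σ = (1, 4, 2, 3): 16 + (-2) + 11 + 25 = 50
σ = (1, 4, 3, 2): 16 + (-2) + 11 + 30 = 55
σ = (2, 1, 3, 4): 15 + (-5) + 11 + 7 = 28
σ = (2, 1, 4, 3): 15 + (-5) + 21 + 25 = 56
σ = (2, 3, 1, 4): 15 + 28 + (-1) + 7 = 49
σ = (2, 3, 4, 1): 15 + 28 + 21 + 7 = 71
σ = (2, 4, 1, 3): 15 + (-2) + (-1) + 25 = 37
σ = (2, 4, 3, 1): 15 + (-2) + 11 + 7 = 31
σ = (3, 1, 2, 4): 27 + (-5) + 11 + 7 = 40
σ = (3, 1, 4, 2): 27 + (-5) + 21 + 30 = 73
σ = (3, 2, 1, 4): 27 + (-2) + (-1) + 7 = 31
σ = (3, 2, 4, 1): 27 + (-2) + 21 + 7 = 53
σ = (3, 4, 1, 2): 27 + (-2) + (-1) + 30 = 54
σ = (3, 4, 2, 1): 27 + (-2) + 11 + 7 = 43
σ = (4, 1, 2, 3): (-3) + (-5) + 11 + 25 = 28
σ = (4, 1, 3, 2): (-3) + (-5) + 11 + 30 = 33
σ = (4, 2, 1, 3): (-3) + (-2) + (-1) + 25 = 19
σ = (4, 2, 3, 1): (-3) + (-2) + 11 + 7 = 13
σ = (4, 3, 1, 2): (-3) + 28 + (-1) + 30 = 54
σ = (4, 3, 2, 1): (-3) + 28 + 11 + 7 = 43
Optimal value attained by: σ = (1, 3, 4, 2).
Answer: det⊕(T) = 95; verdict: NONSINGULAR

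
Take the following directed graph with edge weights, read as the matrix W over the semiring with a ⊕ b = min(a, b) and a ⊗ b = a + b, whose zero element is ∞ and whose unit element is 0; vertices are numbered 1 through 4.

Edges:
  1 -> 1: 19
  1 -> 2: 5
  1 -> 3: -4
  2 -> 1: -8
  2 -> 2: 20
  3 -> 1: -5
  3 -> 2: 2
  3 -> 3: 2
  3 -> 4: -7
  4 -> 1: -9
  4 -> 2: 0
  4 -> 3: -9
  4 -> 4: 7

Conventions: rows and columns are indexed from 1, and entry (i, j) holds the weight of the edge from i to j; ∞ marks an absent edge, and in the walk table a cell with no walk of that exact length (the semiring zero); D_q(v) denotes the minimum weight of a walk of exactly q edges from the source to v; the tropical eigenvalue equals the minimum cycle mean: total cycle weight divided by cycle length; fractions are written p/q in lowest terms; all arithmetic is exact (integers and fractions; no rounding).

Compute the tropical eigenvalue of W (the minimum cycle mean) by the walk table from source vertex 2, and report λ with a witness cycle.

q=0: [∞, 0, ∞, ∞]
q=1: [-8, 20, ∞, ∞]
q=2: [11, -3, -12, ∞]
q=3: [-17, -10, -10, -19]
q=4: [-28, -19, -28, -17]
Optimal cycle mean attained by: cycle 3->4->3, total (-7) + (-9), length 2.
Answer: λ = -8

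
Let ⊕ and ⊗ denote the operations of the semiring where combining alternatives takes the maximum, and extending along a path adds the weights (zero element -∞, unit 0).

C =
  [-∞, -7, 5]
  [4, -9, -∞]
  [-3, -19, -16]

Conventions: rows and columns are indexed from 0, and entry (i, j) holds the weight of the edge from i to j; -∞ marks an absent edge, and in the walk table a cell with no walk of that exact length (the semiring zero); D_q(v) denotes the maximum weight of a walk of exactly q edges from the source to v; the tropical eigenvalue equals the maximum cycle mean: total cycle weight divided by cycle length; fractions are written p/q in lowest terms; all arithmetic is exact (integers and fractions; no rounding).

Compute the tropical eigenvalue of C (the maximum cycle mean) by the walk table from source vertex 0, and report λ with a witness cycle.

q=0: [0, -∞, -∞]
q=1: [-∞, -7, 5]
q=2: [2, -14, -11]
q=3: [-10, -5, 7]
Optimal cycle mean attained by: cycle 0->2->0, total 5 + (-3), length 2.
Answer: λ = 1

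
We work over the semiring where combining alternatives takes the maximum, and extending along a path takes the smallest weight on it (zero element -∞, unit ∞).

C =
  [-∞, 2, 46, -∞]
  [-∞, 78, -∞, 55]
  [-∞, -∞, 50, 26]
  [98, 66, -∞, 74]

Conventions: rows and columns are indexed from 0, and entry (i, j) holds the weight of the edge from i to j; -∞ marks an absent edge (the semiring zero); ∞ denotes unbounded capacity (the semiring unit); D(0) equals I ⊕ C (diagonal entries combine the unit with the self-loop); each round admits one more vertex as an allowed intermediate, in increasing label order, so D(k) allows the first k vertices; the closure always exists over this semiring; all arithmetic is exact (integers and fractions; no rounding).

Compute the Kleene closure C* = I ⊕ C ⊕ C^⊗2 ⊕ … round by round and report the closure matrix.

D(0):
  [∞, 2, 46, -∞]
  [-∞, ∞, -∞, 55]
  [-∞, -∞, ∞, 26]
  [98, 66, -∞, ∞]
D(1):
  [∞, 2, 46, -∞]
  [-∞, ∞, -∞, 55]
  [-∞, -∞, ∞, 26]
  [98, 66, 46, ∞]
D(2):
  [∞, 2, 46, 2]
  [-∞, ∞, -∞, 55]
  [-∞, -∞, ∞, 26]
  [98, 66, 46, ∞]
D(3):
  [∞, 2, 46, 26]
  [-∞, ∞, -∞, 55]
  [-∞, -∞, ∞, 26]
  [98, 66, 46, ∞]
D(4):
  [∞, 26, 46, 26]
  [55, ∞, 46, 55]
  [26, 26, ∞, 26]
  [98, 66, 46, ∞]
Answer: C* = [[∞, 26, 46, 26], [55, ∞, 46, 55], [26, 26, ∞, 26], [98, 66, 46, ∞]]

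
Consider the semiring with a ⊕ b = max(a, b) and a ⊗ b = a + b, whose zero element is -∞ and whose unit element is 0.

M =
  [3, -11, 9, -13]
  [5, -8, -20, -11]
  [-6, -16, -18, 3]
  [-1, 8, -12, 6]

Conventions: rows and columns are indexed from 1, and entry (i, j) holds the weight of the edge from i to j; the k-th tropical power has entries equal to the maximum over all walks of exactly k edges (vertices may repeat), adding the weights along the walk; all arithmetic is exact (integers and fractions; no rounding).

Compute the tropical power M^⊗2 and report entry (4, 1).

M^⊗2:
  [6, -5, 12, 12]
  [8, -3, 14, -5]
  [2, 11, 3, 9]
  [13, 14, 8, 12]
Key observation: the optimum is the walk 4->2->1, with weight 8 + 5 = 13.
Optimal value attained by: walk 4->2->1.
Answer: (M^⊗2)[4][1] = 13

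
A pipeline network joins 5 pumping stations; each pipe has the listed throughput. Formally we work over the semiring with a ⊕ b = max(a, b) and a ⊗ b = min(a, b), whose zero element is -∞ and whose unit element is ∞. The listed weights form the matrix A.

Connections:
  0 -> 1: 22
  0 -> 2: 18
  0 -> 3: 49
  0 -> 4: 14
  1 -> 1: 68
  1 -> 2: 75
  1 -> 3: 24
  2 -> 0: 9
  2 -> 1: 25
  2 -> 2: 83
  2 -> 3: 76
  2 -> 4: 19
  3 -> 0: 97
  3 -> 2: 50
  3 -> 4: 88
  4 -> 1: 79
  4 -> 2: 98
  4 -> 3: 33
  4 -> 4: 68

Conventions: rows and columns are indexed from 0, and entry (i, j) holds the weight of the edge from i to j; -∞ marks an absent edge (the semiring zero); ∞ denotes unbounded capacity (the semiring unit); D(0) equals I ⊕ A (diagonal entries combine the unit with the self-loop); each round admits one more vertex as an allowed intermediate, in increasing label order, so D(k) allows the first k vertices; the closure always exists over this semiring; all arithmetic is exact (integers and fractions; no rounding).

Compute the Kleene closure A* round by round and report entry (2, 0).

D(0):
  [∞, 22, 18, 49, 14]
  [-∞, ∞, 75, 24, -∞]
  [9, 25, ∞, 76, 19]
  [97, -∞, 50, ∞, 88]
  [-∞, 79, 98, 33, ∞]
D(1):
  [∞, 22, 18, 49, 14]
  [-∞, ∞, 75, 24, -∞]
  [9, 25, ∞, 76, 19]
  [97, 22, 50, ∞, 88]
  [-∞, 79, 98, 33, ∞]
D(2):
  [∞, 22, 22, 49, 14]
  [-∞, ∞, 75, 24, -∞]
  [9, 25, ∞, 76, 19]
  [97, 22, 50, ∞, 88]
  [-∞, 79, 98, 33, ∞]
D(3):
  [∞, 22, 22, 49, 19]
  [9, ∞, 75, 75, 19]
  [9, 25, ∞, 76, 19]
  [97, 25, 50, ∞, 88]
  [9, 79, 98, 76, ∞]
D(4):
  [∞, 25, 49, 49, 49]
  [75, ∞, 75, 75, 75]
  [76, 25, ∞, 76, 76]
  [97, 25, 50, ∞, 88]
  [76, 79, 98, 76, ∞]
D(5):
  [∞, 49, 49, 49, 49]
  [75, ∞, 75, 75, 75]
  [76, 76, ∞, 76, 76]
  [97, 79, 88, ∞, 88]
  [76, 79, 98, 76, ∞]
Answer: A*[2][0] = 76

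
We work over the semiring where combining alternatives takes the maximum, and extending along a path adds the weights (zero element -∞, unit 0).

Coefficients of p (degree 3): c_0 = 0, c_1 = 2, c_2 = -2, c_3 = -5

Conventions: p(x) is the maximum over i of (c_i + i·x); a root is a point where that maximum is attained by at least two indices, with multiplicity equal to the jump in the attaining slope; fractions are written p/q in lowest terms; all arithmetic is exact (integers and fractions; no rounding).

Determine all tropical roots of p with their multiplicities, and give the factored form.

hull edge (i=0, c=0) to (i=1, c=2): slope 2, span 1
hull edge (i=1, c=2) to (i=3, c=-5): slope -7/2, span 2
Factored form: p(x) = -5 ⊗ (x ⊕ (-2)) ⊗ (x ⊕ 7/2) ⊗ (x ⊕ 7/2)
Answer: roots = -2 (mult 1), 7/2 (mult 2)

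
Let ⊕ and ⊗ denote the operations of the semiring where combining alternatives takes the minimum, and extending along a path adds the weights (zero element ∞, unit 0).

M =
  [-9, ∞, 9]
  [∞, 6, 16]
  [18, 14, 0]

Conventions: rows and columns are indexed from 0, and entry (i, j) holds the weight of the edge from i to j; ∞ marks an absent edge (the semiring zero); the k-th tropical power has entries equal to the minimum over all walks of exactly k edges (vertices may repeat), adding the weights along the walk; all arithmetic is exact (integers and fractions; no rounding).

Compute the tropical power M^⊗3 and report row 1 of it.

M^⊗2:
  [-18, 23, 0]
  [34, 12, 16]
  [9, 14, 0]
M^⊗3:
  [-27, 14, -9]
  [25, 18, 16]
  [0, 14, 0]
Answer: row 1 of M^⊗3 = [25, 18, 16]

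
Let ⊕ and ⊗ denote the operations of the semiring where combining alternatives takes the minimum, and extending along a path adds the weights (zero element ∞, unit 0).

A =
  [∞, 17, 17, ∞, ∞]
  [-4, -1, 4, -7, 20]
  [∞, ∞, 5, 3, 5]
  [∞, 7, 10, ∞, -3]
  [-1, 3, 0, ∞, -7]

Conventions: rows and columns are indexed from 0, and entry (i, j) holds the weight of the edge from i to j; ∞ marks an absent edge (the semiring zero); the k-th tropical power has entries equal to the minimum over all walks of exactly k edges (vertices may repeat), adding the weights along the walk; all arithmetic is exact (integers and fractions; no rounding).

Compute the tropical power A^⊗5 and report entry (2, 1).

A^⊗2:
  [13, 16, 21, 10, 22]
  [-5, -2, 3, -8, -10]
  [4, 8, 5, 8, -2]
  [-4, 0, -3, 0, -10]
  [-8, -4, -7, -4, -14]
A^⊗3:
  [12, 15, 20, 9, 7]
  [-11, -7, -10, -9, -17]
  [-3, 1, -2, 1, -9]
  [-11, -7, -10, -7, -17]
  [-15, -11, -14, -11, -21]
A^⊗4:
  [6, 10, 7, 8, 0]
  [-18, -14, -17, -14, -24]
  [-10, -6, -9, -6, -16]
  [-18, -14, -17, -14, -24]
  [-22, -18, -21, -18, -28]
A^⊗5:
  [-1, 3, 0, 3, -7]
  [-25, -21, -24, -21, -31]
  [-17, -13, -16, -13, -23]
  [-25, -21, -24, -21, -31]
  [-29, -25, -28, -25, -35]
Key observation: the optimum is the walk 2->4->4->4->4->1, with weight 5 + (-7) + (-7) + (-7) + 3 = -13.
Optimal value attained by: walk 2->4->4->4->4->1.
Answer: (A^⊗5)[2][1] = -13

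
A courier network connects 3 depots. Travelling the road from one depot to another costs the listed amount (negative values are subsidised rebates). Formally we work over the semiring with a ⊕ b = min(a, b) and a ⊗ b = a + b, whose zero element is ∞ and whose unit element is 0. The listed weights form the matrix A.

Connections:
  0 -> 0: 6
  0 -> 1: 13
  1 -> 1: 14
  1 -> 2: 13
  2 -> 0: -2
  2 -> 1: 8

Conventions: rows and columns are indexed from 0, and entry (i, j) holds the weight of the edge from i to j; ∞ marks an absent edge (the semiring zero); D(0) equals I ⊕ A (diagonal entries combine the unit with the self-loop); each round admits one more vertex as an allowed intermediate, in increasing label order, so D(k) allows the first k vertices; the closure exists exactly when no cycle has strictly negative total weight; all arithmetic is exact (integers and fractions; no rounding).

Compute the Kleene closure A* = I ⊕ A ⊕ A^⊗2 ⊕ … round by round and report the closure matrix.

D(0):
  [0, 13, ∞]
  [∞, 0, 13]
  [-2, 8, 0]
D(1):
  [0, 13, ∞]
  [∞, 0, 13]
  [-2, 8, 0]
D(2):
  [0, 13, 26]
  [∞, 0, 13]
  [-2, 8, 0]
D(3):
  [0, 13, 26]
  [11, 0, 13]
  [-2, 8, 0]
Answer: A* = [[0, 13, 26], [11, 0, 13], [-2, 8, 0]]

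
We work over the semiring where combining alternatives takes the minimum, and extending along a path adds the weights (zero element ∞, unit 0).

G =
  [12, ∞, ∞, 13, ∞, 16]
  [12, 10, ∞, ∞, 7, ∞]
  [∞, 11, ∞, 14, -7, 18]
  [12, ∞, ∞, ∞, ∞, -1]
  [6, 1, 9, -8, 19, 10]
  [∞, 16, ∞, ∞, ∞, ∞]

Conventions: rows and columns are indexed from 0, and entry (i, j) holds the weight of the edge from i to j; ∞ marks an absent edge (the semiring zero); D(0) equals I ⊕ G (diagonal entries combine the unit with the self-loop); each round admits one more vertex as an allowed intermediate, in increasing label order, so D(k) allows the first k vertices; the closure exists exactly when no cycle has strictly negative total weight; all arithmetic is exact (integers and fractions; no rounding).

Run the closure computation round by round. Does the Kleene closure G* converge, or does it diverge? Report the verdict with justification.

D(0):
  [0, ∞, ∞, 13, ∞, 16]
  [12, 0, ∞, ∞, 7, ∞]
  [∞, 11, 0, 14, -7, 18]
  [12, ∞, ∞, 0, ∞, -1]
  [6, 1, 9, -8, 0, 10]
  [∞, 16, ∞, ∞, ∞, 0]
D(1):
  [0, ∞, ∞, 13, ∞, 16]
  [12, 0, ∞, 25, 7, 28]
  [∞, 11, 0, 14, -7, 18]
  [12, ∞, ∞, 0, ∞, -1]
  [6, 1, 9, -8, 0, 10]
  [∞, 16, ∞, ∞, ∞, 0]
D(2):
  [0, ∞, ∞, 13, ∞, 16]
  [12, 0, ∞, 25, 7, 28]
  [23, 11, 0, 14, -7, 18]
  [12, ∞, ∞, 0, ∞, -1]
  [6, 1, 9, -8, 0, 10]
  [28, 16, ∞, 41, 23, 0]
D(3):
  [0, ∞, ∞, 13, ∞, 16]
  [12, 0, ∞, 25, 7, 28]
  [23, 11, 0, 14, -7, 18]
  [12, ∞, ∞, 0, ∞, -1]
  [6, 1, 9, -8, 0, 10]
  [28, 16, ∞, 41, 23, 0]
D(4):
  [0, ∞, ∞, 13, ∞, 12]
  [12, 0, ∞, 25, 7, 24]
  [23, 11, 0, 14, -7, 13]
  [12, ∞, ∞, 0, ∞, -1]
  [4, 1, 9, -8, 0, -9]
  [28, 16, ∞, 41, 23, 0]
D(5):
  [0, ∞, ∞, 13, ∞, 12]
  [11, 0, 16, -1, 7, -2]
  [-3, -6, 0, -15, -7, -16]
  [12, ∞, ∞, 0, ∞, -1]
  [4, 1, 9, -8, 0, -9]
  [27, 16, 32, 15, 23, 0]
D(6):
  [0, 28, 44, 13, 35, 12]
  [11, 0, 16, -1, 7, -2]
  [-3, -6, 0, -15, -7, -16]
  [12, 15, 31, 0, 22, -1]
  [4, 1, 9, -8, 0, -9]
  [27, 16, 32, 15, 23, 0]
Key observation: every diagonal entry stays at the unit through all rounds, so no improving cycle exists.
Answer: CONVERGES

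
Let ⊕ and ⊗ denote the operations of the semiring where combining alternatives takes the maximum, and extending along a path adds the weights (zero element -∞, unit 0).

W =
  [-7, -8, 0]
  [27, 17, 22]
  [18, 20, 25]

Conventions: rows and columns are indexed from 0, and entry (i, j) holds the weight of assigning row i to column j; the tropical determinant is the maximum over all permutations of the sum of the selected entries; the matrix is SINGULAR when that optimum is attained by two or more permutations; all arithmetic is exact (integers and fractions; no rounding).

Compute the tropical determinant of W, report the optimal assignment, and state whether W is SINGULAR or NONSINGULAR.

σ = (0, 1, 2): (-7) + 17 + 25 = 35
σ = (0, 2, 1): (-7) + 22 + 20 = 35
σ = (1, 0, 2): (-8) + 27 + 25 = 44
σ = (1, 2, 0): (-8) + 22 + 18 = 32
σ = (2, 0, 1): 0 + 27 + 20 = 47
σ = (2, 1, 0): 0 + 17 + 18 = 35
Optimal value attained by: σ = (2, 0, 1).
Answer: det⊕(W) = 47; verdict: NONSINGULAR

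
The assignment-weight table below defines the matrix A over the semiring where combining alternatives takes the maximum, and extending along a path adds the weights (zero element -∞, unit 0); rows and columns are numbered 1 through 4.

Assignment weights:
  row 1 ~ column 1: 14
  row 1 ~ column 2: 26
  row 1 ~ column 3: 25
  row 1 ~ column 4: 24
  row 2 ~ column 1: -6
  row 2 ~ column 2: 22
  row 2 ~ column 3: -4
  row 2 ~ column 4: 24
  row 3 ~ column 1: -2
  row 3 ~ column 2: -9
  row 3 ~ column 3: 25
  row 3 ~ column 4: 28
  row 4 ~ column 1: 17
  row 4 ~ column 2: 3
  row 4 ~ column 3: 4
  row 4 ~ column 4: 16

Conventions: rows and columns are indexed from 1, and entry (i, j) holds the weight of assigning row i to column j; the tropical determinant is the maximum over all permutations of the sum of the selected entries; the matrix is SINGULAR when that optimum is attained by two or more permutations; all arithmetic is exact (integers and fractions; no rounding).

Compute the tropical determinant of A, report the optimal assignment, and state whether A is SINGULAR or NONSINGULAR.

σ = (1, 2, 3, 4): 14 + 22 + 25 + 16 = 77
σ = (1, 2, 4, 3): 14 + 22 + 28 + 4 = 68
σ = (1, 3, 2, 4): 14 + (-4) + (-9) + 16 = 17
σ = (1, 3, 4, 2): 14 + (-4) + 28 + 3 = 41
σ = (1, 4, 2, 3): 14 + 24 + (-9) + 4 = 33
σ = (1, 4, 3, 2): 14 + 24 + 25 + 3 = 66
σ = (2, 1, 3, 4): 26 + (-6) + 25 + 16 = 61
σ = (2, 1, 4, 3): 26 + (-6) + 28 + 4 = 52
σ = (2, 3, 1, 4): 26 + (-4) + (-2) + 16 = 36
σ = (2, 3, 4, 1): 26 + (-4) + 28 + 17 = 67
σ = (2, 4, 1, 3): 26 + 24 + (-2) + 4 = 52
σ = (2, 4, 3, 1): 26 + 24 + 25 + 17 = 92
σ = (3, 1, 2, 4): 25 + (-6) + (-9) + 16 = 26
σ = (3, 1, 4, 2): 25 + (-6) + 28 + 3 = 50
σ = (3, 2, 1, 4): 25 + 22 + (-2) + 16 = 61
σ = (3, 2, 4, 1): 25 + 22 + 28 + 17 = 92
σ = (3, 4, 1, 2): 25 + 24 + (-2) + 3 = 50
σ = (3, 4, 2, 1): 25 + 24 + (-9) + 17 = 57
σ = (4, 1, 2, 3): 24 + (-6) + (-9) + 4 = 13
σ = (4, 1, 3, 2): 24 + (-6) + 25 + 3 = 46
σ = (4, 2, 1, 3): 24 + 22 + (-2) + 4 = 48
σ = (4, 2, 3, 1): 24 + 22 + 25 + 17 = 88
σ = (4, 3, 1, 2): 24 + (-4) + (-2) + 3 = 21
σ = (4, 3, 2, 1): 24 + (-4) + (-9) + 17 = 28
Optimal value attained by: σ = (2, 4, 3, 1).
Answer: det⊕(A) = 92; verdict: SINGULAR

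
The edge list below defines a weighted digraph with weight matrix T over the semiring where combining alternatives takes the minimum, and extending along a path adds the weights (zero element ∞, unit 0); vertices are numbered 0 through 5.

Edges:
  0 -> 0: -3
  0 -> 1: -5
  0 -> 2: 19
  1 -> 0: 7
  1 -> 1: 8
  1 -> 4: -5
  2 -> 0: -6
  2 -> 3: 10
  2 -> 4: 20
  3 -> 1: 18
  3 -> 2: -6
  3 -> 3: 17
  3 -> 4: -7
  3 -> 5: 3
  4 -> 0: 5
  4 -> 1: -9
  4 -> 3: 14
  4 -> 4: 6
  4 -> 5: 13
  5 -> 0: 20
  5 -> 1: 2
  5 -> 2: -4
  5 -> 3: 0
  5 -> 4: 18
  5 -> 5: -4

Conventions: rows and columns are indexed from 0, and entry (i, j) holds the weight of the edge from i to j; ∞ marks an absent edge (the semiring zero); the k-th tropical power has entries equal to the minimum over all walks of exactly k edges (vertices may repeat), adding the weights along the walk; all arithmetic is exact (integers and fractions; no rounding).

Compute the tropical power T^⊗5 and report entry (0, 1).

T^⊗2:
  [-6, -8, 16, 29, -10, ∞]
  [0, -14, 26, 9, 1, 8]
  [-9, -11, 4, 27, 3, 13]
  [-12, -16, -1, 3, -1, -1]
  [-2, -3, 8, 13, -14, 9]
  [-10, -2, -8, -4, -7, -8]
T^⊗3:
  [-9, -19, 13, 4, -13, 3]
  [-7, -8, 3, 8, -19, 4]
  [-12, -14, 9, 13, -16, 9]
  [-15, -17, -5, -1, -21, -5]
  [-9, -23, 5, 0, -8, -1]
  [-14, -16, -12, -8, -11, -12]
T^⊗4:
  [-12, -22, -2, 1, -24, -1]
  [-14, -28, 0, -5, -13, -6]
  [-15, -25, 5, -2, -19, -3]
  [-18, -30, -9, -7, -22, -9]
  [-16, -17, -6, -1, -28, -5]
  [-18, -20, -16, -12, -21, -16]
T^⊗5:
  [-19, -33, -5, -10, -27, -11]
  [-21, -22, -11, -6, -33, -10]
  [-18, -28, -8, -5, -30, -7]
  [-23, -31, -13, -9, -35, -13]
  [-23, -37, -9, -14, -22, -15]
  [-22, -30, -20, -16, -25, -20]
Key observation: the optimum is the walk 0->1->4->1->4->1, with weight (-5) + (-5) + (-9) + (-5) + (-9) = -33.
Optimal value attained by: walk 0->1->4->1->4->1.
Answer: (T^⊗5)[0][1] = -33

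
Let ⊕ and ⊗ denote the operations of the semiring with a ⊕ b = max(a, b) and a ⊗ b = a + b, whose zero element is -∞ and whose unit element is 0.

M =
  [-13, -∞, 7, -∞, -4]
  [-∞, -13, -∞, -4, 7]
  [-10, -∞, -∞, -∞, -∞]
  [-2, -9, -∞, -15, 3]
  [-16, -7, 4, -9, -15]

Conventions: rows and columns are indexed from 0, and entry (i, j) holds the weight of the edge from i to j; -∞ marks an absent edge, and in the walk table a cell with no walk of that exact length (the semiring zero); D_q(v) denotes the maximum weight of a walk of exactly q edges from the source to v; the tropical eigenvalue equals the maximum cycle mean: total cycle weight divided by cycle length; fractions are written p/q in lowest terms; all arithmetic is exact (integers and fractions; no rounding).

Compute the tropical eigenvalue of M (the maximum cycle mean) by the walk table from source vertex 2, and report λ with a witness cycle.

q=0: [-∞, -∞, 0, -∞, -∞]
q=1: [-10, -∞, -∞, -∞, -∞]
q=2: [-23, -∞, -3, -∞, -14]
q=3: [-13, -21, -10, -23, -27]
q=4: [-20, -32, -6, -25, -14]
q=5: [-16, -21, -10, -23, -22]
Optimal cycle mean attained by: cycle 1->4->1, total 7 + (-7), length 2.
Answer: λ = 0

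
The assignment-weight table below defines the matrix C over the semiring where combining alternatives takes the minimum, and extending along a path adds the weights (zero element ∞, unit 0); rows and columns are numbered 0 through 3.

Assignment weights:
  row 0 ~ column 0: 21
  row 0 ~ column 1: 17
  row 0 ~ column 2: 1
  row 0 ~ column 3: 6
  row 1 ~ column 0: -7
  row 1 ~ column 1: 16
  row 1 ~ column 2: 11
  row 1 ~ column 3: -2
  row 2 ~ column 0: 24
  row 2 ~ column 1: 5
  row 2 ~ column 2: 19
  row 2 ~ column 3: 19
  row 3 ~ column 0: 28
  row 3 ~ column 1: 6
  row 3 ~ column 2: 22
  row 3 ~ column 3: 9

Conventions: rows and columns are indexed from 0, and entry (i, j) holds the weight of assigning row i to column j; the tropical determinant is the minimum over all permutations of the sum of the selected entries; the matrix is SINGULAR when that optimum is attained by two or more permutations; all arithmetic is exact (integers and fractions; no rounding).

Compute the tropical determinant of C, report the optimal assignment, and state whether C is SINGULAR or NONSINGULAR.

σ = (0, 1, 2, 3): 21 + 16 + 19 + 9 = 65
σ = (0, 1, 3, 2): 21 + 16 + 19 + 22 = 78
σ = (0, 2, 1, 3): 21 + 11 + 5 + 9 = 46
σ = (0, 2, 3, 1): 21 + 11 + 19 + 6 = 57
σ = (0, 3, 1, 2): 21 + (-2) + 5 + 22 = 46
σ = (0, 3, 2, 1): 21 + (-2) + 19 + 6 = 44
σ = (1, 0, 2, 3): 17 + (-7) + 19 + 9 = 38
σ = (1, 0, 3, 2): 17 + (-7) + 19 + 22 = 51
σ = (1, 2, 0, 3): 17 + 11 + 24 + 9 = 61
σ = (1, 2, 3, 0): 17 + 11 + 19 + 28 = 75
σ = (1, 3, 0, 2): 17 + (-2) + 24 + 22 = 61
σ = (1, 3, 2, 0): 17 + (-2) + 19 + 28 = 62
σ = (2, 0, 1, 3): 1 + (-7) + 5 + 9 = 8
σ = (2, 0, 3, 1): 1 + (-7) + 19 + 6 = 19
σ = (2, 1, 0, 3): 1 + 16 + 24 + 9 = 50
σ = (2, 1, 3, 0): 1 + 16 + 19 + 28 = 64
σ = (2, 3, 0, 1): 1 + (-2) + 24 + 6 = 29
σ = (2, 3, 1, 0): 1 + (-2) + 5 + 28 = 32
σ = (3, 0, 1, 2): 6 + (-7) + 5 + 22 = 26
σ = (3, 0, 2, 1): 6 + (-7) + 19 + 6 = 24
σ = (3, 1, 0, 2): 6 + 16 + 24 + 22 = 68
σ = (3, 1, 2, 0): 6 + 16 + 19 + 28 = 69
σ = (3, 2, 0, 1): 6 + 11 + 24 + 6 = 47
σ = (3, 2, 1, 0): 6 + 11 + 5 + 28 = 50
Optimal value attained by: σ = (2, 0, 1, 3).
Answer: det⊕(C) = 8; verdict: NONSINGULAR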